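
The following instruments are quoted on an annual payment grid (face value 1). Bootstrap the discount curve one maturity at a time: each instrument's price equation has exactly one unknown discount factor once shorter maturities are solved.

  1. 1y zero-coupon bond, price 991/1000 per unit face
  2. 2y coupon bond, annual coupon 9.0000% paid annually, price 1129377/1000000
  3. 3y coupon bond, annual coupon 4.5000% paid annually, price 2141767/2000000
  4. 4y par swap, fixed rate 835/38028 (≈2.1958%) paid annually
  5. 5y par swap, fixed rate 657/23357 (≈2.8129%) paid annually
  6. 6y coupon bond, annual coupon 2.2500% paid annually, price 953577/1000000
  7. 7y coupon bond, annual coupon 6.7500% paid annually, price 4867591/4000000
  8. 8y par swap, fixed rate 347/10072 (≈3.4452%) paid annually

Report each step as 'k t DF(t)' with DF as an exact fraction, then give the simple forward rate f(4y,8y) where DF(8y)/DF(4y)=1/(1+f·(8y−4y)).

1 1 991/1000
2 2 9543/10000
3 3 941/1000
4 4 1833/2000
5 5 4343/5000
6 6 4149/5000
7 7 7921/10000
8 8 7571/10000
f(4y,8y) = ((1833/2000)/(7571/10000) − 1)/(4) = 797/15142 ≈ 5.2635%

step 1 [1y] zero: DF = P = 991/1000 ≈ 0.991000
step 2 [2y] bond c/1=9/100: DF=(1129377/1000000 − 9/100·(0.991000))/(1+9/100) = 9543/10000 ≈ 0.954300
step 3 [3y] bond c/1=9/200: DF=(2141767/2000000 − 9/200·(0.991000+0.954300))/(1+9/200) = 941/1000 ≈ 0.941000
step 4 [4y] swap r/1=835/38028: DF=(1 − 835/38028·(0.991000+0.954300+0.941000))/(1+835/38028) = 1833/2000 ≈ 0.916500
step 5 [5y] swap r/1=657/23357: DF=(1 − 657/23357·(0.991000+0.954300+0.941000+0.916500))/(1+657/23357) = 4343/5000 ≈ 0.868600
step 6 [6y] bond c/1=9/400: DF=(953577/1000000 − 9/400·(0.991000+0.954300+0.941000+0.916500+0.868600))/(1+9/400) = 4149/5000 ≈ 0.829800
step 7 [7y] bond c/1=27/400: DF=(4867591/4000000 − 27/400·(0.991000+0.954300+0.941000+0.916500+0.868600+0.829800))/(1+27/400) = 7921/10000 ≈ 0.792100
step 8 [8y] swap r/1=347/10072: DF=(1 − 347/10072·(0.991000+0.954300+0.941000+0.916500+0.868600+0.829800+0.792100))/(1+347/10072) = 7571/10000 ≈ 0.757100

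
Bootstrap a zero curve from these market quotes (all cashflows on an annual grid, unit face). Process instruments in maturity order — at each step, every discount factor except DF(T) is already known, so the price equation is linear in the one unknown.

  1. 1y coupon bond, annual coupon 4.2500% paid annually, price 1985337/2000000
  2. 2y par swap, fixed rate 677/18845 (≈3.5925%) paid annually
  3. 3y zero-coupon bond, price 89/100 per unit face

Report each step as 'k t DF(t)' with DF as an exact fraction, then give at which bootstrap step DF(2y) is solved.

1 1 4761/5000
2 2 9323/10000
3 3 89/100
DF(2y) is solved at step 2

step 1 [1y] bond c/1=17/400: DF=(1985337/2000000 − 17/400·(0))/(1+17/400) = 4761/5000 ≈ 0.952200
step 2 [2y] swap r/1=677/18845: DF=(1 − 677/18845·(0.952200))/(1+677/18845) = 9323/10000 ≈ 0.932300
step 3 [3y] zero: DF = P = 89/100 ≈ 0.890000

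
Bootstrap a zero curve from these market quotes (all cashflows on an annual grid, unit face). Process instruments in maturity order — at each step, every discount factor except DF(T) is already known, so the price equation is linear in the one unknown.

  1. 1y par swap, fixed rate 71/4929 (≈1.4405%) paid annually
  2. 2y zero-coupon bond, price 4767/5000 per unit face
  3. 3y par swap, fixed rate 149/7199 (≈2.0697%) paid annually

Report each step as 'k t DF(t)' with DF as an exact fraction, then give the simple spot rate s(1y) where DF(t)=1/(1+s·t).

1 1 4929/5000
2 2 4767/5000
3 3 2351/2500
s(1y) = (1/(4929/5000) − 1)/(1) = 71/4929 ≈ 1.4405%

step 1 [1y] swap r/1=71/4929: DF=(1 − 71/4929·(0))/(1+71/4929) = 4929/5000 ≈ 0.985800
step 2 [2y] zero: DF = P = 4767/5000 ≈ 0.953400
step 3 [3y] swap r/1=149/7199: DF=(1 − 149/7199·(0.985800+0.953400))/(1+149/7199) = 2351/2500 ≈ 0.940400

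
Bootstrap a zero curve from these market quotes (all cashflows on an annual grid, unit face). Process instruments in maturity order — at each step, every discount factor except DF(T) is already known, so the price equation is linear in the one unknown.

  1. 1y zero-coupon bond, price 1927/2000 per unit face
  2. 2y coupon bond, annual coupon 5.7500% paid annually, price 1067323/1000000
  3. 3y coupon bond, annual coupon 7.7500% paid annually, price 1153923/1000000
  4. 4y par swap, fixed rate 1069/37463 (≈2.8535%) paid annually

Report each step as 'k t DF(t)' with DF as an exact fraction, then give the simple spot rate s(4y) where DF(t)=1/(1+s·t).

1 1 1927/2000
2 2 9569/10000
3 3 583/625
4 4 8931/10000
s(4y) = (1/(8931/10000) − 1)/(4) = 1069/35724 ≈ 2.9924%

step 1 [1y] zero: DF = P = 1927/2000 ≈ 0.963500
step 2 [2y] bond c/1=23/400: DF=(1067323/1000000 − 23/400·(0.963500))/(1+23/400) = 9569/10000 ≈ 0.956900
step 3 [3y] bond c/1=31/400: DF=(1153923/1000000 − 31/400·(0.963500+0.956900))/(1+31/400) = 583/625 ≈ 0.932800
step 4 [4y] swap r/1=1069/37463: DF=(1 − 1069/37463·(0.963500+0.956900+0.932800))/(1+1069/37463) = 8931/10000 ≈ 0.893100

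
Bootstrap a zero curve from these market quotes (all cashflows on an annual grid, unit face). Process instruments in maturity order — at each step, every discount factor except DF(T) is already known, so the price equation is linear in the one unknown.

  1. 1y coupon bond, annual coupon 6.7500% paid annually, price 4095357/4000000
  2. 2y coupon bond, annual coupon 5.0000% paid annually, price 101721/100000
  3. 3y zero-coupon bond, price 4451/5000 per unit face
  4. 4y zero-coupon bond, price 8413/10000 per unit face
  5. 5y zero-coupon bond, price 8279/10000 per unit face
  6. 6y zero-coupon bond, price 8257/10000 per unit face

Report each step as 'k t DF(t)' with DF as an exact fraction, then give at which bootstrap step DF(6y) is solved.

step 1 [1y] bond c/1=27/400: DF=(4095357/4000000 − 27/400·(0))/(1+27/400) = 9591/10000 ≈ 0.959100
step 2 [2y] bond c/1=1/20: DF=(101721/100000 − 1/20·(0.959100))/(1+1/20) = 9231/10000 ≈ 0.923100
step 3 [3y] zero: DF = P = 4451/5000 ≈ 0.890200
step 4 [4y] zero: DF = P = 8413/10000 ≈ 0.841300
step 5 [5y] zero: DF = P = 8279/10000 ≈ 0.827900
step 6 [6y] zero: DF = P = 8257/10000 ≈ 0.825700

1 1 9591/10000
2 2 9231/10000
3 3 4451/5000
4 4 8413/10000
5 5 8279/10000
6 6 8257/10000
DF(6y) is solved at step 6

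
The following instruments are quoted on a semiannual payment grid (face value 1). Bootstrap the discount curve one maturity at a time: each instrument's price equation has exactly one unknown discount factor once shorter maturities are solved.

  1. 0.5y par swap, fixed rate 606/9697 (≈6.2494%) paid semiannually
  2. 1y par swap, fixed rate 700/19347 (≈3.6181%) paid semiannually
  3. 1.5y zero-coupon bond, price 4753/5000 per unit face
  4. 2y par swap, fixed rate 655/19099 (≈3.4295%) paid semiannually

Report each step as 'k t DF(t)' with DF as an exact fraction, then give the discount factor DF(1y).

step 1 [0.5y] swap r/2=303/9697: DF=(1 − 303/9697·(0))/(1+303/9697) = 9697/10000 ≈ 0.969700
step 2 [1y] swap r/2=350/19347: DF=(1 − 350/19347·(0.969700))/(1+350/19347) = 193/200 ≈ 0.965000
step 3 [1.5y] zero: DF = P = 4753/5000 ≈ 0.950600
step 4 [2y] swap r/2=655/38198: DF=(1 − 655/38198·(0.969700+0.965000+0.950600))/(1+655/38198) = 1869/2000 ≈ 0.934500

1 1/2 9697/10000
2 1 193/200
3 3/2 4753/5000
4 2 1869/2000
DF(1y) = 193/200 ≈ 0.965000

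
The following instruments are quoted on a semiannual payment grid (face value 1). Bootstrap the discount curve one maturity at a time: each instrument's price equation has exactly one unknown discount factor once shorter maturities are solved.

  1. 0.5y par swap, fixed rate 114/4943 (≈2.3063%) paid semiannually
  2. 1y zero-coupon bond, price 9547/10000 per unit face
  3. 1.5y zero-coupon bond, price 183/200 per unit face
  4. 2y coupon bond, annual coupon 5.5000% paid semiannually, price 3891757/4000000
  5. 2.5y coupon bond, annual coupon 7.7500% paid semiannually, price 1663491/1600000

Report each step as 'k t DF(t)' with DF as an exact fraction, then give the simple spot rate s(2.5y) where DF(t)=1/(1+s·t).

step 1 [0.5y] swap r/2=57/4943: DF=(1 − 57/4943·(0))/(1+57/4943) = 4943/5000 ≈ 0.988600
step 2 [1y] zero: DF = P = 9547/10000 ≈ 0.954700
step 3 [1.5y] zero: DF = P = 183/200 ≈ 0.915000
step 4 [2y] bond c/2=11/400: DF=(3891757/4000000 − 11/400·(0.988600+0.954700+0.915000))/(1+11/400) = 544/625 ≈ 0.870400
step 5 [2.5y] bond c/2=31/800: DF=(1663491/1600000 − 31/800·(0.988600+0.954700+0.915000+0.870400))/(1+31/800) = 4309/5000 ≈ 0.861800

1 1/2 4943/5000
2 1 9547/10000
3 3/2 183/200
4 2 544/625
5 5/2 4309/5000
s(2.5y) = (1/(4309/5000) − 1)/(5/2) = 1382/21545 ≈ 6.4145%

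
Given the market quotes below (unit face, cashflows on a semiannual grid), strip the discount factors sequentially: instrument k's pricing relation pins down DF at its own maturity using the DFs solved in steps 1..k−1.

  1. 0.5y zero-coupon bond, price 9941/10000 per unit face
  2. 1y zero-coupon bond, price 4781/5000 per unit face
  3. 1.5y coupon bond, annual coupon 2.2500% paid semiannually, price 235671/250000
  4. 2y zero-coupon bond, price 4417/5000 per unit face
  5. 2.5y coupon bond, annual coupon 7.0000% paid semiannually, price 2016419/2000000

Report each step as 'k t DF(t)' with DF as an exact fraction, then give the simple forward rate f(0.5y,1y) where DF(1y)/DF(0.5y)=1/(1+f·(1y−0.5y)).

1 1/2 9941/10000
2 1 4781/5000
3 3/2 1821/2000
4 2 4417/5000
5 5/2 339/400
f(0.5y,1y) = ((9941/10000)/(4781/5000) − 1)/(1/2) = 379/4781 ≈ 7.9272%

step 1 [0.5y] zero: DF = P = 9941/10000 ≈ 0.994100
step 2 [1y] zero: DF = P = 4781/5000 ≈ 0.956200
step 3 [1.5y] bond c/2=9/800: DF=(235671/250000 − 9/800·(0.994100+0.956200))/(1+9/800) = 1821/2000 ≈ 0.910500
step 4 [2y] zero: DF = P = 4417/5000 ≈ 0.883400
step 5 [2.5y] bond c/2=7/200: DF=(2016419/2000000 − 7/200·(0.994100+0.956200+0.910500+0.883400))/(1+7/200) = 339/400 ≈ 0.847500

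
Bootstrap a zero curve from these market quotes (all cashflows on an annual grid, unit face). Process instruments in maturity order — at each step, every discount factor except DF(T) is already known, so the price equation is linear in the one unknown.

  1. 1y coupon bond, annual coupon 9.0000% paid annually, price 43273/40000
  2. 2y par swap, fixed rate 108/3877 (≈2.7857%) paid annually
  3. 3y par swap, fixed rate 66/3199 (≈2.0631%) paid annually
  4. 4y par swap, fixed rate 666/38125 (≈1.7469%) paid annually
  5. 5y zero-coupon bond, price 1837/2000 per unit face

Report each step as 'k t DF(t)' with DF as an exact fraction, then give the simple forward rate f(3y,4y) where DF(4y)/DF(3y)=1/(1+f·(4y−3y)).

step 1 [1y] bond c/1=9/100: DF=(43273/40000 − 9/100·(0))/(1+9/100) = 397/400 ≈ 0.992500
step 2 [2y] swap r/1=108/3877: DF=(1 − 108/3877·(0.992500))/(1+108/3877) = 473/500 ≈ 0.946000
step 3 [3y] swap r/1=66/3199: DF=(1 − 66/3199·(0.992500+0.946000))/(1+66/3199) = 4703/5000 ≈ 0.940600
step 4 [4y] swap r/1=666/38125: DF=(1 − 666/38125·(0.992500+0.946000+0.940600))/(1+666/38125) = 4667/5000 ≈ 0.933400
step 5 [5y] zero: DF = P = 1837/2000 ≈ 0.918500

1 1 397/400
2 2 473/500
3 3 4703/5000
4 4 4667/5000
5 5 1837/2000
f(3y,4y) = ((4703/5000)/(4667/5000) − 1)/(1) = 36/4667 ≈ 0.7714%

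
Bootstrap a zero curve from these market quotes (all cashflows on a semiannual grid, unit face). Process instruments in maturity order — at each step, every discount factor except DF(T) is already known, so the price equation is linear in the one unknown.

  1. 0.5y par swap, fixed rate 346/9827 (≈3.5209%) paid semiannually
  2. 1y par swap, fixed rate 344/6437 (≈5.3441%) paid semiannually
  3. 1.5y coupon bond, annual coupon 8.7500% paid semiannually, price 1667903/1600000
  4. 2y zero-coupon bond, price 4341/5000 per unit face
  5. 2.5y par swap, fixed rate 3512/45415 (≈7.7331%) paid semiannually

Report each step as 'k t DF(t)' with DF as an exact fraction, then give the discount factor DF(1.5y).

1 1/2 9827/10000
2 1 2371/2500
3 3/2 4589/5000
4 2 4341/5000
5 5/2 2061/2500
DF(1.5y) = 4589/5000 ≈ 0.917800

step 1 [0.5y] swap r/2=173/9827: DF=(1 − 173/9827·(0))/(1+173/9827) = 9827/10000 ≈ 0.982700
step 2 [1y] swap r/2=172/6437: DF=(1 − 172/6437·(0.982700))/(1+172/6437) = 2371/2500 ≈ 0.948400
step 3 [1.5y] bond c/2=7/160: DF=(1667903/1600000 − 7/160·(0.982700+0.948400))/(1+7/160) = 4589/5000 ≈ 0.917800
step 4 [2y] zero: DF = P = 4341/5000 ≈ 0.868200
step 5 [2.5y] swap r/2=1756/45415: DF=(1 − 1756/45415·(0.982700+0.948400+0.917800+0.868200))/(1+1756/45415) = 2061/2500 ≈ 0.824400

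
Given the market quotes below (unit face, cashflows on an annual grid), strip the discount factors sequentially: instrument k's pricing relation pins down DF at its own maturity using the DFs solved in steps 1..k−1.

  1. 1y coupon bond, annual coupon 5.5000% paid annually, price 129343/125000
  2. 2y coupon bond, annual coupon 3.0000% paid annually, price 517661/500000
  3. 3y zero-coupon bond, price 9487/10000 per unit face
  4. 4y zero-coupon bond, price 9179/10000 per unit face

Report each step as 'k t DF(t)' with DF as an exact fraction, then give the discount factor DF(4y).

1 1 613/625
2 2 4883/5000
3 3 9487/10000
4 4 9179/10000
DF(4y) = 9179/10000 ≈ 0.917900

step 1 [1y] bond c/1=11/200: DF=(129343/125000 − 11/200·(0))/(1+11/200) = 613/625 ≈ 0.980800
step 2 [2y] bond c/1=3/100: DF=(517661/500000 − 3/100·(0.980800))/(1+3/100) = 4883/5000 ≈ 0.976600
step 3 [3y] zero: DF = P = 9487/10000 ≈ 0.948700
step 4 [4y] zero: DF = P = 9179/10000 ≈ 0.917900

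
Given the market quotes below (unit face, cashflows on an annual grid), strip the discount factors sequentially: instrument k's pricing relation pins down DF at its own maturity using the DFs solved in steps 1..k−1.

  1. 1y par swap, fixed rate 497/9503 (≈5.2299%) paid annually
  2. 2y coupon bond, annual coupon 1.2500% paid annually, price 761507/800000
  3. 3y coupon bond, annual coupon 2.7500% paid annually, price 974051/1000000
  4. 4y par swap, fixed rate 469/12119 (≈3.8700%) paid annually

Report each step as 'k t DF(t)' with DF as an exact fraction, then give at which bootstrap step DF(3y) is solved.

1 1 9503/10000
2 2 2321/2500
3 3 8977/10000
4 4 8593/10000
DF(3y) is solved at step 3

step 1 [1y] swap r/1=497/9503: DF=(1 − 497/9503·(0))/(1+497/9503) = 9503/10000 ≈ 0.950300
step 2 [2y] bond c/1=1/80: DF=(761507/800000 − 1/80·(0.950300))/(1+1/80) = 2321/2500 ≈ 0.928400
step 3 [3y] bond c/1=11/400: DF=(974051/1000000 − 11/400·(0.950300+0.928400))/(1+11/400) = 8977/10000 ≈ 0.897700
step 4 [4y] swap r/1=469/12119: DF=(1 − 469/12119·(0.950300+0.928400+0.897700))/(1+469/12119) = 8593/10000 ≈ 0.859300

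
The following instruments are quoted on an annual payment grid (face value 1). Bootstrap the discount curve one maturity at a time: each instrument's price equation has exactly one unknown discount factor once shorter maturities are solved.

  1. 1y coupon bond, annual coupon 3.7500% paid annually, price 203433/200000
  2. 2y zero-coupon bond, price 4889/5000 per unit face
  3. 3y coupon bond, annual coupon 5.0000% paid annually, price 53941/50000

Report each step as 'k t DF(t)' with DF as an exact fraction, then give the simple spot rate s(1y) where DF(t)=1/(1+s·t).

1 1 2451/2500
2 2 4889/5000
3 3 4671/5000
s(1y) = (1/(2451/2500) − 1)/(1) = 49/2451 ≈ 1.9992%

step 1 [1y] bond c/1=3/80: DF=(203433/200000 − 3/80·(0))/(1+3/80) = 2451/2500 ≈ 0.980400
step 2 [2y] zero: DF = P = 4889/5000 ≈ 0.977800
step 3 [3y] bond c/1=1/20: DF=(53941/50000 − 1/20·(0.980400+0.977800))/(1+1/20) = 4671/5000 ≈ 0.934200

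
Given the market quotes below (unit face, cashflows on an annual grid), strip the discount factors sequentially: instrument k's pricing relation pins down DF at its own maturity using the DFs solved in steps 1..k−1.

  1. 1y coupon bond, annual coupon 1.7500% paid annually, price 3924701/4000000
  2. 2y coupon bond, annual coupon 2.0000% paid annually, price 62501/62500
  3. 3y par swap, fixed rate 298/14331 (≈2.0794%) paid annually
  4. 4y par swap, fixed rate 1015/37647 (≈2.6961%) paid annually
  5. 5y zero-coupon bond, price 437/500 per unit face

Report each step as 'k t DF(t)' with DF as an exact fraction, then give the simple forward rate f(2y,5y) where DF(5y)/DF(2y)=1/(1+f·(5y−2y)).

1 1 9643/10000
2 2 1923/2000
3 3 2351/2500
4 4 1797/2000
5 5 437/500
f(2y,5y) = ((1923/2000)/(437/500) − 1)/(3) = 175/5244 ≈ 3.3371%

step 1 [1y] bond c/1=7/400: DF=(3924701/4000000 − 7/400·(0))/(1+7/400) = 9643/10000 ≈ 0.964300
step 2 [2y] bond c/1=1/50: DF=(62501/62500 − 1/50·(0.964300))/(1+1/50) = 1923/2000 ≈ 0.961500
step 3 [3y] swap r/1=298/14331: DF=(1 − 298/14331·(0.964300+0.961500))/(1+298/14331) = 2351/2500 ≈ 0.940400
step 4 [4y] swap r/1=1015/37647: DF=(1 − 1015/37647·(0.964300+0.961500+0.940400))/(1+1015/37647) = 1797/2000 ≈ 0.898500
step 5 [5y] zero: DF = P = 437/500 ≈ 0.874000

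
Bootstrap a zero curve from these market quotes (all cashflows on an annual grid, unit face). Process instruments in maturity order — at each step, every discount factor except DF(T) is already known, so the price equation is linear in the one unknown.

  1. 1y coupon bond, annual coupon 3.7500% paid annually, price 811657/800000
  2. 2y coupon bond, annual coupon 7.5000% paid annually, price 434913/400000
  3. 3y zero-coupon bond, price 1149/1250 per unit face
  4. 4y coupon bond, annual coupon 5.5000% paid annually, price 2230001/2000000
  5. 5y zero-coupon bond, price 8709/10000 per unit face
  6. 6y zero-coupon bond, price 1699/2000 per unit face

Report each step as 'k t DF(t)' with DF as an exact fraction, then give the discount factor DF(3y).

step 1 [1y] bond c/1=3/80: DF=(811657/800000 − 3/80·(0))/(1+3/80) = 9779/10000 ≈ 0.977900
step 2 [2y] bond c/1=3/40: DF=(434913/400000 − 3/40·(0.977900))/(1+3/40) = 1179/1250 ≈ 0.943200
step 3 [3y] zero: DF = P = 1149/1250 ≈ 0.919200
step 4 [4y] bond c/1=11/200: DF=(2230001/2000000 − 11/200·(0.977900+0.943200+0.919200))/(1+11/200) = 568/625 ≈ 0.908800
step 5 [5y] zero: DF = P = 8709/10000 ≈ 0.870900
step 6 [6y] zero: DF = P = 1699/2000 ≈ 0.849500

1 1 9779/10000
2 2 1179/1250
3 3 1149/1250
4 4 568/625
5 5 8709/10000
6 6 1699/2000
DF(3y) = 1149/1250 ≈ 0.919200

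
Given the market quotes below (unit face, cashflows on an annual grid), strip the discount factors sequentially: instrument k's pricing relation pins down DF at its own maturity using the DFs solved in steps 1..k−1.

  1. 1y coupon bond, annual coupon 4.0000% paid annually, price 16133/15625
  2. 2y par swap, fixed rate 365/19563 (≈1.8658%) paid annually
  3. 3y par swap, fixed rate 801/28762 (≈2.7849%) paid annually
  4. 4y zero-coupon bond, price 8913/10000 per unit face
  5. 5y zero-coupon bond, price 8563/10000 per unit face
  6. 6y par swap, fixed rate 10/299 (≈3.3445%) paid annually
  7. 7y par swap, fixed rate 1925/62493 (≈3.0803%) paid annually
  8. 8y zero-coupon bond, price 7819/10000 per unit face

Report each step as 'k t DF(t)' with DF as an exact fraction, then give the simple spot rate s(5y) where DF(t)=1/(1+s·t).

1 1 1241/1250
2 2 1927/2000
3 3 9199/10000
4 4 8913/10000
5 5 8563/10000
6 6 409/500
7 7 323/400
8 8 7819/10000
s(5y) = (1/(8563/10000) − 1)/(5) = 1437/42815 ≈ 3.3563%

step 1 [1y] bond c/1=1/25: DF=(16133/15625 − 1/25·(0))/(1+1/25) = 1241/1250 ≈ 0.992800
step 2 [2y] swap r/1=365/19563: DF=(1 − 365/19563·(0.992800))/(1+365/19563) = 1927/2000 ≈ 0.963500
step 3 [3y] swap r/1=801/28762: DF=(1 − 801/28762·(0.992800+0.963500))/(1+801/28762) = 9199/10000 ≈ 0.919900
step 4 [4y] zero: DF = P = 8913/10000 ≈ 0.891300
step 5 [5y] zero: DF = P = 8563/10000 ≈ 0.856300
step 6 [6y] swap r/1=10/299: DF=(1 − 10/299·(0.992800+0.963500+0.919900+0.891300+0.856300))/(1+10/299) = 409/500 ≈ 0.818000
step 7 [7y] swap r/1=1925/62493: DF=(1 − 1925/62493·(0.992800+0.963500+0.919900+0.891300+0.856300+0.818000))/(1+1925/62493) = 323/400 ≈ 0.807500
step 8 [8y] zero: DF = P = 7819/10000 ≈ 0.781900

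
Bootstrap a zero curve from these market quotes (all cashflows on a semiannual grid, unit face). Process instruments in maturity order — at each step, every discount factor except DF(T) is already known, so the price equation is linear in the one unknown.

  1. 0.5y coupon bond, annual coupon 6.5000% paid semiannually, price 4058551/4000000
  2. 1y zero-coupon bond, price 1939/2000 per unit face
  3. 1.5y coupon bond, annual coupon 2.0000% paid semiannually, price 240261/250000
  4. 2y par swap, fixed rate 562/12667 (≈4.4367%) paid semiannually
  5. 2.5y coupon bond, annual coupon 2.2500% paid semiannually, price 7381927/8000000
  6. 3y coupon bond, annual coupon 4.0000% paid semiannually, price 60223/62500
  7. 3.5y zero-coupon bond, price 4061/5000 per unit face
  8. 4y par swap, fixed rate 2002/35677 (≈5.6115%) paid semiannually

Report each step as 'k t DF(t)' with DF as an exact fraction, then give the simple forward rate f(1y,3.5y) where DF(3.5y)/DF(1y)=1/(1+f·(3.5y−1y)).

step 1 [0.5y] bond c/2=13/400: DF=(4058551/4000000 − 13/400·(0))/(1+13/400) = 9827/10000 ≈ 0.982700
step 2 [1y] zero: DF = P = 1939/2000 ≈ 0.969500
step 3 [1.5y] bond c/2=1/100: DF=(240261/250000 − 1/100·(0.982700+0.969500))/(1+1/100) = 4661/5000 ≈ 0.932200
step 4 [2y] swap r/2=281/12667: DF=(1 − 281/12667·(0.982700+0.969500+0.932200))/(1+281/12667) = 9157/10000 ≈ 0.915700
step 5 [2.5y] bond c/2=9/800: DF=(7381927/8000000 − 9/800·(0.982700+0.969500+0.932200+0.915700))/(1+9/800) = 4351/5000 ≈ 0.870200
step 6 [3y] bond c/2=1/50: DF=(60223/62500 − 1/50·(0.982700+0.969500+0.932200+0.915700+0.870200))/(1+1/50) = 8531/10000 ≈ 0.853100
step 7 [3.5y] zero: DF = P = 4061/5000 ≈ 0.812200
step 8 [4y] swap r/2=1001/35677: DF=(1 − 1001/35677·(0.982700+0.969500+0.932200+0.915700+0.870200+0.853100+0.812200))/(1+1001/35677) = 3999/5000 ≈ 0.799800

1 1/2 9827/10000
2 1 1939/2000
3 3/2 4661/5000
4 2 9157/10000
5 5/2 4351/5000
6 3 8531/10000
7 7/2 4061/5000
8 4 3999/5000
f(1y,3.5y) = ((1939/2000)/(4061/5000) − 1)/(5/2) = 1573/20305 ≈ 7.7469%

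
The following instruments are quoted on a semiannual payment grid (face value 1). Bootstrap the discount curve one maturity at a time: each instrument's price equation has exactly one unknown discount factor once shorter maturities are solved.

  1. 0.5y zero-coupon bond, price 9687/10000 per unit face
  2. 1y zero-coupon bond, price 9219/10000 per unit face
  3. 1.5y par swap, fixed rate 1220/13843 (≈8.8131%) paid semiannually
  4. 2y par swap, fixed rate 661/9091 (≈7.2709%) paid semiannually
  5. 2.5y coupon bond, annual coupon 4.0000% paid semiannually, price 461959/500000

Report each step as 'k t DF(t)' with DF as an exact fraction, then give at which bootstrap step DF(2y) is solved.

1 1/2 9687/10000
2 1 9219/10000
3 3/2 439/500
4 2 4339/5000
5 5/2 1669/2000
DF(2y) is solved at step 4

step 1 [0.5y] zero: DF = P = 9687/10000 ≈ 0.968700
step 2 [1y] zero: DF = P = 9219/10000 ≈ 0.921900
step 3 [1.5y] swap r/2=610/13843: DF=(1 − 610/13843·(0.968700+0.921900))/(1+610/13843) = 439/500 ≈ 0.878000
step 4 [2y] swap r/2=661/18182: DF=(1 − 661/18182·(0.968700+0.921900+0.878000))/(1+661/18182) = 4339/5000 ≈ 0.867800
step 5 [2.5y] bond c/2=1/50: DF=(461959/500000 − 1/50·(0.968700+0.921900+0.878000+0.867800))/(1+1/50) = 1669/2000 ≈ 0.834500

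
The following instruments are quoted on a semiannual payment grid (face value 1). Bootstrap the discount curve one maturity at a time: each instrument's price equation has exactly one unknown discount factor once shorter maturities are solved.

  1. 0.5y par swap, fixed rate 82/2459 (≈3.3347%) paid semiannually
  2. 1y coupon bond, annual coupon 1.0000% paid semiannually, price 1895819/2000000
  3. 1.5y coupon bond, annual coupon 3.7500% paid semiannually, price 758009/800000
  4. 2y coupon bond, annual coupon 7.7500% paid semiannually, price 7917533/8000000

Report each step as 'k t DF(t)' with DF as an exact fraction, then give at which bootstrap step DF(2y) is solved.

1 1/2 2459/2500
2 1 9383/10000
3 3/2 8947/10000
4 2 8477/10000
DF(2y) is solved at step 4

step 1 [0.5y] swap r/2=41/2459: DF=(1 − 41/2459·(0))/(1+41/2459) = 2459/2500 ≈ 0.983600
step 2 [1y] bond c/2=1/200: DF=(1895819/2000000 − 1/200·(0.983600))/(1+1/200) = 9383/10000 ≈ 0.938300
step 3 [1.5y] bond c/2=3/160: DF=(758009/800000 − 3/160·(0.983600+0.938300))/(1+3/160) = 8947/10000 ≈ 0.894700
step 4 [2y] bond c/2=31/800: DF=(7917533/8000000 − 31/800·(0.983600+0.938300+0.894700))/(1+31/800) = 8477/10000 ≈ 0.847700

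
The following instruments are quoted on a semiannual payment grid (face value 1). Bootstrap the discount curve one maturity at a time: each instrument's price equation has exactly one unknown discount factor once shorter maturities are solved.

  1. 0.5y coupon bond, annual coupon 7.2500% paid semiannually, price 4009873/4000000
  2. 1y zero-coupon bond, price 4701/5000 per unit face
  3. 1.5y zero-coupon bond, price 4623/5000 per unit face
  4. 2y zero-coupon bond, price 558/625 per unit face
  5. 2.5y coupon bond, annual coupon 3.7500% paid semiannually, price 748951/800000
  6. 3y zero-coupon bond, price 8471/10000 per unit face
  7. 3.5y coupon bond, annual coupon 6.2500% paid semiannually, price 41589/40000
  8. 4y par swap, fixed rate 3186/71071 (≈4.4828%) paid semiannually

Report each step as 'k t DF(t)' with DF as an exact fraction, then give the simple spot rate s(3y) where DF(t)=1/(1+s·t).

step 1 [0.5y] bond c/2=29/800: DF=(4009873/4000000 − 29/800·(0))/(1+29/800) = 4837/5000 ≈ 0.967400
step 2 [1y] zero: DF = P = 4701/5000 ≈ 0.940200
step 3 [1.5y] zero: DF = P = 4623/5000 ≈ 0.924600
step 4 [2y] zero: DF = P = 558/625 ≈ 0.892800
step 5 [2.5y] bond c/2=3/160: DF=(748951/800000 − 3/160·(0.967400+0.940200+0.924600+0.892800))/(1+3/160) = 1063/1250 ≈ 0.850400
step 6 [3y] zero: DF = P = 8471/10000 ≈ 0.847100
step 7 [3.5y] bond c/2=1/32: DF=(41589/40000 − 1/32·(0.967400+0.940200+0.924600+0.892800+0.850400+0.847100))/(1+1/32) = 8439/10000 ≈ 0.843900
step 8 [4y] swap r/2=1593/71071: DF=(1 − 1593/71071·(0.967400+0.940200+0.924600+0.892800+0.850400+0.847100+0.843900))/(1+1593/71071) = 8407/10000 ≈ 0.840700

1 1/2 4837/5000
2 1 4701/5000
3 3/2 4623/5000
4 2 558/625
5 5/2 1063/1250
6 3 8471/10000
7 7/2 8439/10000
8 4 8407/10000
s(3y) = (1/(8471/10000) − 1)/(3) = 1529/25413 ≈ 6.0166%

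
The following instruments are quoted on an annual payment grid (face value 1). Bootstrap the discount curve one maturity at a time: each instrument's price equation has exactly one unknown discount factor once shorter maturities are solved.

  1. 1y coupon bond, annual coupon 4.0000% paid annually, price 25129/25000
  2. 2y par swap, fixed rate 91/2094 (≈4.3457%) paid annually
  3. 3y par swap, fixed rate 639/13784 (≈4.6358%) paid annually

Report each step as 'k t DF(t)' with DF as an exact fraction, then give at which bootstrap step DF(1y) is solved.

step 1 [1y] bond c/1=1/25: DF=(25129/25000 − 1/25·(0))/(1+1/25) = 1933/2000 ≈ 0.966500
step 2 [2y] swap r/1=91/2094: DF=(1 − 91/2094·(0.966500))/(1+91/2094) = 9181/10000 ≈ 0.918100
step 3 [3y] swap r/1=639/13784: DF=(1 − 639/13784·(0.966500+0.918100))/(1+639/13784) = 4361/5000 ≈ 0.872200

1 1 1933/2000
2 2 9181/10000
3 3 4361/5000
DF(1y) is solved at step 1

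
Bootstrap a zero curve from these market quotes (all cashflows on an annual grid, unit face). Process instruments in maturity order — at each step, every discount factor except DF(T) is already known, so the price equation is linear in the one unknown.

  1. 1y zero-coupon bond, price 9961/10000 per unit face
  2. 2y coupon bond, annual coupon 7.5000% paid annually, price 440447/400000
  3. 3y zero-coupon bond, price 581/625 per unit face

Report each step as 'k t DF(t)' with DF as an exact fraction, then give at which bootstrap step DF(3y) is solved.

step 1 [1y] zero: DF = P = 9961/10000 ≈ 0.996100
step 2 [2y] bond c/1=3/40: DF=(440447/400000 − 3/40·(0.996100))/(1+3/40) = 2387/2500 ≈ 0.954800
step 3 [3y] zero: DF = P = 581/625 ≈ 0.929600

1 1 9961/10000
2 2 2387/2500
3 3 581/625
DF(3y) is solved at step 3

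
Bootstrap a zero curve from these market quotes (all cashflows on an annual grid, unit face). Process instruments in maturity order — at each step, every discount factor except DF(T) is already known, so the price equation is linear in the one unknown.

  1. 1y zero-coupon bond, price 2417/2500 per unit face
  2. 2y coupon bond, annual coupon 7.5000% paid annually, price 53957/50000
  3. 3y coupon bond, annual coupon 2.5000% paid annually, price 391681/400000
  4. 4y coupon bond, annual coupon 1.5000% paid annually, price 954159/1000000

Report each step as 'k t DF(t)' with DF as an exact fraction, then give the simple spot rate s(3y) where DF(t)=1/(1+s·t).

1 1 2417/2500
2 2 2341/2500
3 3 9089/10000
4 4 1797/2000
s(3y) = (1/(9089/10000) − 1)/(3) = 911/27267 ≈ 3.3410%

step 1 [1y] zero: DF = P = 2417/2500 ≈ 0.966800
step 2 [2y] bond c/1=3/40: DF=(53957/50000 − 3/40·(0.966800))/(1+3/40) = 2341/2500 ≈ 0.936400
step 3 [3y] bond c/1=1/40: DF=(391681/400000 − 1/40·(0.966800+0.936400))/(1+1/40) = 9089/10000 ≈ 0.908900
step 4 [4y] bond c/1=3/200: DF=(954159/1000000 − 3/200·(0.966800+0.936400+0.908900))/(1+3/200) = 1797/2000 ≈ 0.898500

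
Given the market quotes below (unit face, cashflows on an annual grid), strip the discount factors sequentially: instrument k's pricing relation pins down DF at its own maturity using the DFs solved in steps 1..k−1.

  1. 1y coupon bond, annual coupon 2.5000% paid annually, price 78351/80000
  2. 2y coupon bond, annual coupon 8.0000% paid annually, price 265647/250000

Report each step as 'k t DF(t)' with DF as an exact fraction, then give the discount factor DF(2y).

step 1 [1y] bond c/1=1/40: DF=(78351/80000 − 1/40·(0))/(1+1/40) = 1911/2000 ≈ 0.955500
step 2 [2y] bond c/1=2/25: DF=(265647/250000 − 2/25·(0.955500))/(1+2/25) = 9131/10000 ≈ 0.913100

1 1 1911/2000
2 2 9131/10000
DF(2y) = 9131/10000 ≈ 0.913100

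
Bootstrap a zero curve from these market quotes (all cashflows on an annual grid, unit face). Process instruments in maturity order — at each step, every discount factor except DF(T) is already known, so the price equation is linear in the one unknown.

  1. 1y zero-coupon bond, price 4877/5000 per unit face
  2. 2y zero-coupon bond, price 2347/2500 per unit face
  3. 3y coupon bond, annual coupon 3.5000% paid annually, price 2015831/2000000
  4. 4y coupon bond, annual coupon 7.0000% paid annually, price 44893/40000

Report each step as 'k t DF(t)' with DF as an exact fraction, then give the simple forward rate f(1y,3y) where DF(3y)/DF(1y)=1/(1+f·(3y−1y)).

1 1 4877/5000
2 2 2347/2500
3 3 9091/10000
4 4 4321/5000
f(1y,3y) = ((4877/5000)/(9091/10000) − 1)/(2) = 663/18182 ≈ 3.6465%

step 1 [1y] zero: DF = P = 4877/5000 ≈ 0.975400
step 2 [2y] zero: DF = P = 2347/2500 ≈ 0.938800
step 3 [3y] bond c/1=7/200: DF=(2015831/2000000 − 7/200·(0.975400+0.938800))/(1+7/200) = 9091/10000 ≈ 0.909100
step 4 [4y] bond c/1=7/100: DF=(44893/40000 − 7/100·(0.975400+0.938800+0.909100))/(1+7/100) = 4321/5000 ≈ 0.864200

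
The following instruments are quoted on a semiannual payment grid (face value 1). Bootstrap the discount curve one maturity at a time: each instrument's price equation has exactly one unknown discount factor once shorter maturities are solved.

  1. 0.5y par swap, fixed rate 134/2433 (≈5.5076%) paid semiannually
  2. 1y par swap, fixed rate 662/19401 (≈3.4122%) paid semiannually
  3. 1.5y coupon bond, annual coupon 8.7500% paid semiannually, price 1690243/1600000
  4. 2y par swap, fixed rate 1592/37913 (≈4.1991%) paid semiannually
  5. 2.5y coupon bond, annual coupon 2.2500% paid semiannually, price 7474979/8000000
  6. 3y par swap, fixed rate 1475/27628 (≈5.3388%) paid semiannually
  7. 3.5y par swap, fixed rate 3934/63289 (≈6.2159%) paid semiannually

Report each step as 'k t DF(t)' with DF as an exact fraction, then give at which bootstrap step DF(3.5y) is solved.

1 1/2 2433/2500
2 1 9669/10000
3 3/2 2327/2500
4 2 2301/2500
5 5/2 4409/5000
6 3 341/400
7 7/2 8033/10000
DF(3.5y) is solved at step 7

step 1 [0.5y] swap r/2=67/2433: DF=(1 − 67/2433·(0))/(1+67/2433) = 2433/2500 ≈ 0.973200
step 2 [1y] swap r/2=331/19401: DF=(1 − 331/19401·(0.973200))/(1+331/19401) = 9669/10000 ≈ 0.966900
step 3 [1.5y] bond c/2=7/160: DF=(1690243/1600000 − 7/160·(0.973200+0.966900))/(1+7/160) = 2327/2500 ≈ 0.930800
step 4 [2y] swap r/2=796/37913: DF=(1 − 796/37913·(0.973200+0.966900+0.930800))/(1+796/37913) = 2301/2500 ≈ 0.920400
step 5 [2.5y] bond c/2=9/800: DF=(7474979/8000000 − 9/800·(0.973200+0.966900+0.930800+0.920400))/(1+9/800) = 4409/5000 ≈ 0.881800
step 6 [3y] swap r/2=1475/55256: DF=(1 − 1475/55256·(0.973200+0.966900+0.930800+0.920400+0.881800))/(1+1475/55256) = 341/400 ≈ 0.852500
step 7 [3.5y] swap r/2=1967/63289: DF=(1 − 1967/63289·(0.973200+0.966900+0.930800+0.920400+0.881800+0.852500))/(1+1967/63289) = 8033/10000 ≈ 0.803300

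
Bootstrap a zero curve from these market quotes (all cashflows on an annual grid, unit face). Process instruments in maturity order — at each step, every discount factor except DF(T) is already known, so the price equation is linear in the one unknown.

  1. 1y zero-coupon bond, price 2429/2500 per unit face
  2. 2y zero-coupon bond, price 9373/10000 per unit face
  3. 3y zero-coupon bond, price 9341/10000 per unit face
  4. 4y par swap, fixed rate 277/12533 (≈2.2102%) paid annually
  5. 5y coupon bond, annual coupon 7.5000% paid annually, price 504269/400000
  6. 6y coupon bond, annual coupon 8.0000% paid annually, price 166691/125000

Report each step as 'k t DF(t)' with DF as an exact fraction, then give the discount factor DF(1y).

step 1 [1y] zero: DF = P = 2429/2500 ≈ 0.971600
step 2 [2y] zero: DF = P = 9373/10000 ≈ 0.937300
step 3 [3y] zero: DF = P = 9341/10000 ≈ 0.934100
step 4 [4y] swap r/1=277/12533: DF=(1 − 277/12533·(0.971600+0.937300+0.934100))/(1+277/12533) = 9169/10000 ≈ 0.916900
step 5 [5y] bond c/1=3/40: DF=(504269/400000 − 3/40·(0.971600+0.937300+0.934100+0.916900))/(1+3/40) = 569/625 ≈ 0.910400
step 6 [6y] bond c/1=2/25: DF=(166691/125000 − 2/25·(0.971600+0.937300+0.934100+0.916900+0.910400))/(1+2/25) = 1111/1250 ≈ 0.888800

1 1 2429/2500
2 2 9373/10000
3 3 9341/10000
4 4 9169/10000
5 5 569/625
6 6 1111/1250
DF(1y) = 2429/2500 ≈ 0.971600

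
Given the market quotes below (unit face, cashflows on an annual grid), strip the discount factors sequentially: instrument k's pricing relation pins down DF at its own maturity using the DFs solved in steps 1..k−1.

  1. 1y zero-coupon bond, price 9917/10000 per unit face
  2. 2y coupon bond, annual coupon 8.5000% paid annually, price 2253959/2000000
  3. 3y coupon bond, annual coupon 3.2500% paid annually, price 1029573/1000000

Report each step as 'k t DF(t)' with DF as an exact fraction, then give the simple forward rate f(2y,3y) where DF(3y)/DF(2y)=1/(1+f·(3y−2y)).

1 1 9917/10000
2 2 961/1000
3 3 9357/10000
f(2y,3y) = ((961/1000)/(9357/10000) − 1)/(1) = 253/9357 ≈ 2.7039%

step 1 [1y] zero: DF = P = 9917/10000 ≈ 0.991700
step 2 [2y] bond c/1=17/200: DF=(2253959/2000000 − 17/200·(0.991700))/(1+17/200) = 961/1000 ≈ 0.961000
step 3 [3y] bond c/1=13/400: DF=(1029573/1000000 − 13/400·(0.991700+0.961000))/(1+13/400) = 9357/10000 ≈ 0.935700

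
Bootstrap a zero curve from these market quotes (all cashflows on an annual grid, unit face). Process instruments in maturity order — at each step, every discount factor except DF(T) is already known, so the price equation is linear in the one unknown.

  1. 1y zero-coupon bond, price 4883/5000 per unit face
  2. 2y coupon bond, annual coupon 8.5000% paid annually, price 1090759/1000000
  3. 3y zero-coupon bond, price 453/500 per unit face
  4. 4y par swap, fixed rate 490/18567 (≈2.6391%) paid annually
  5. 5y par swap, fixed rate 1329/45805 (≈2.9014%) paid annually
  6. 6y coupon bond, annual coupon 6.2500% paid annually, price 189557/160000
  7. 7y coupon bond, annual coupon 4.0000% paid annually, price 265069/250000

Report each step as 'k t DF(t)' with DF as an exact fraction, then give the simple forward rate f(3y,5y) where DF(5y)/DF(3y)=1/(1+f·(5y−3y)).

1 1 4883/5000
2 2 1161/1250
3 3 453/500
4 4 451/500
5 5 8671/10000
6 6 1057/1250
7 7 2027/2500
f(3y,5y) = ((453/500)/(8671/10000) − 1)/(2) = 389/17342 ≈ 2.2431%

step 1 [1y] zero: DF = P = 4883/5000 ≈ 0.976600
step 2 [2y] bond c/1=17/200: DF=(1090759/1000000 − 17/200·(0.976600))/(1+17/200) = 1161/1250 ≈ 0.928800
step 3 [3y] zero: DF = P = 453/500 ≈ 0.906000
step 4 [4y] swap r/1=490/18567: DF=(1 − 490/18567·(0.976600+0.928800+0.906000))/(1+490/18567) = 451/500 ≈ 0.902000
step 5 [5y] swap r/1=1329/45805: DF=(1 − 1329/45805·(0.976600+0.928800+0.906000+0.902000))/(1+1329/45805) = 8671/10000 ≈ 0.867100
step 6 [6y] bond c/1=1/16: DF=(189557/160000 − 1/16·(0.976600+0.928800+0.906000+0.902000+0.867100))/(1+1/16) = 1057/1250 ≈ 0.845600
step 7 [7y] bond c/1=1/25: DF=(265069/250000 − 1/25·(0.976600+0.928800+0.906000+0.902000+0.867100+0.845600))/(1+1/25) = 2027/2500 ≈ 0.810800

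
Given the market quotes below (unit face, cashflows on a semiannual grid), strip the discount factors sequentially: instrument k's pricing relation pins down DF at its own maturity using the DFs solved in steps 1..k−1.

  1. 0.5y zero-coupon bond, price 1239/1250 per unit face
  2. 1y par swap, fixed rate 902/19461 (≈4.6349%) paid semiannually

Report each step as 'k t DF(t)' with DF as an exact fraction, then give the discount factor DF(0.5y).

1 1/2 1239/1250
2 1 9549/10000
DF(0.5y) = 1239/1250 ≈ 0.991200

step 1 [0.5y] zero: DF = P = 1239/1250 ≈ 0.991200
step 2 [1y] swap r/2=451/19461: DF=(1 − 451/19461·(0.991200))/(1+451/19461) = 9549/10000 ≈ 0.954900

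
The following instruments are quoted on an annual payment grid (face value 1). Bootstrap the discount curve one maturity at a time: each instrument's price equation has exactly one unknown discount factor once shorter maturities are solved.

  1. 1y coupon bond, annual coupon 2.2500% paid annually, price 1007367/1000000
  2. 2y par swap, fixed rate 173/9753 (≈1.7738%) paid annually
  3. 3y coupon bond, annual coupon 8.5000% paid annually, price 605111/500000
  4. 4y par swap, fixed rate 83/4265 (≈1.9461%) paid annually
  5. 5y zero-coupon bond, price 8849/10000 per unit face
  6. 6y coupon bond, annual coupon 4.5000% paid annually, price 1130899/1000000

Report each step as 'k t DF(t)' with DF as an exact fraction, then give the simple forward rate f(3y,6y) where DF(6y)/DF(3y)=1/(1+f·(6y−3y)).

1 1 2463/2500
2 2 4827/5000
3 3 4813/5000
4 4 9253/10000
5 5 8849/10000
6 6 2197/2500
f(3y,6y) = ((4813/5000)/(2197/2500) − 1)/(3) = 419/13182 ≈ 3.1786%

step 1 [1y] bond c/1=9/400: DF=(1007367/1000000 − 9/400·(0))/(1+9/400) = 2463/2500 ≈ 0.985200
step 2 [2y] swap r/1=173/9753: DF=(1 − 173/9753·(0.985200))/(1+173/9753) = 4827/5000 ≈ 0.965400
step 3 [3y] bond c/1=17/200: DF=(605111/500000 − 17/200·(0.985200+0.965400))/(1+17/200) = 4813/5000 ≈ 0.962600
step 4 [4y] swap r/1=83/4265: DF=(1 − 83/4265·(0.985200+0.965400+0.962600))/(1+83/4265) = 9253/10000 ≈ 0.925300
step 5 [5y] zero: DF = P = 8849/10000 ≈ 0.884900
step 6 [6y] bond c/1=9/200: DF=(1130899/1000000 − 9/200·(0.985200+0.965400+0.962600+0.925300+0.884900))/(1+9/200) = 2197/2500 ≈ 0.878800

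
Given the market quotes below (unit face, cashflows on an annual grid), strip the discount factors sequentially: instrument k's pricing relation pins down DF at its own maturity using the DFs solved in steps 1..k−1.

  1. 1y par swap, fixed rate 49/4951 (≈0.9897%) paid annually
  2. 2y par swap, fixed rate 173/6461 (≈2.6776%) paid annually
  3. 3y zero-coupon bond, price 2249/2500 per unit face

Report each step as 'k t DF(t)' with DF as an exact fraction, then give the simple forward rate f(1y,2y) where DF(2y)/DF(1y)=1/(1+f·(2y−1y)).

step 1 [1y] swap r/1=49/4951: DF=(1 − 49/4951·(0))/(1+49/4951) = 4951/5000 ≈ 0.990200
step 2 [2y] swap r/1=173/6461: DF=(1 − 173/6461·(0.990200))/(1+173/6461) = 9481/10000 ≈ 0.948100
step 3 [3y] zero: DF = P = 2249/2500 ≈ 0.899600

1 1 4951/5000
2 2 9481/10000
3 3 2249/2500
f(1y,2y) = ((4951/5000)/(9481/10000) − 1)/(1) = 421/9481 ≈ 4.4405%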